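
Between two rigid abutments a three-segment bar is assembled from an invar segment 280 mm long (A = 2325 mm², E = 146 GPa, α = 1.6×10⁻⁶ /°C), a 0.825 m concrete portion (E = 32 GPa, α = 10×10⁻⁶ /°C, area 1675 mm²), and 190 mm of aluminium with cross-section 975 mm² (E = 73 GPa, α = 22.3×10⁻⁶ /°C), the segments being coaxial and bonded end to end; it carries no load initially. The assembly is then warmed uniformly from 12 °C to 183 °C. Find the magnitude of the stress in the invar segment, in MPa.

If the supports were absent, the total length change would be Σ αᵢΔT Lᵢ = 1.6×10⁻⁶×171×280 + 10×10⁻⁶×171×825 + 22.3×10⁻⁶×171×190 = 2.212 mm.
Since the ends are fixed, an axial force P builds up, equal in every segment, with P · Σ Lᵢ/(AᵢEᵢ) = δ_free.
Σ Lᵢ/(AᵢEᵢ) = 280/(2325×146×10³) + 825/(1675×32×10³) + 190/(975×73×10³) = 1.889×10⁻⁵ mm/N.
So P = 2.212 / 1.889×10⁻⁵ = 117.1 kN, compressive.
σ_{invar} = P / A = 117100 / 2325 = 50.37 MPa.

σ ≈ 50.4 MPa (compressive)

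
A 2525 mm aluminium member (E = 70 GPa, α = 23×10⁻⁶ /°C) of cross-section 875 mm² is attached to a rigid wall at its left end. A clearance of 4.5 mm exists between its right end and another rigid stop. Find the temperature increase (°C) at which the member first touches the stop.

ΔT ≈ 77.5 °C

Contact occurs when the free expansion equals the gap: αΔT L = 4.5 mm.
So ΔT = g/(αL) = 4.5/(23×10⁻⁶ × 2525) = 77.49 °C.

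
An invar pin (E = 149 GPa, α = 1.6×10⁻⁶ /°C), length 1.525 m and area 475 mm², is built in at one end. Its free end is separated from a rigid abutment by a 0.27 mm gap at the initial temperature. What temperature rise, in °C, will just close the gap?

ΔT ≈ 111 °C

Contact occurs when the free expansion equals the gap: αΔT L = 0.27 mm.
So ΔT = g/(αL) = 0.27/(1.6×10⁻⁶ × 1525) = 110.7 °C.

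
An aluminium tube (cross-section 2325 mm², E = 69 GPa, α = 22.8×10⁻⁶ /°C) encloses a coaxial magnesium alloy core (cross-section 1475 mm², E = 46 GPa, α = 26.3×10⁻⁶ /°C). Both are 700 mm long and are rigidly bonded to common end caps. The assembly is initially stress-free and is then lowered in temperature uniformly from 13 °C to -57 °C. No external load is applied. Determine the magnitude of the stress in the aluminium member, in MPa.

Both members must finish at the same length. With the larger α, the magnesium alloy tends to over-contract; the plates restrain it, putting the magnesium alloy in tension and the aluminium in compression. With no external load the two internal forces are equal and opposite, magnitude P.
Equating the net (thermal + elastic) strains gives |α₁ − α₂|·ΔT = P·[1/(A₁E₁) + 1/(A₂E₂)].
|α₁ − α₂|·ΔT = 3.5×10⁻⁶ × 70 = 0.000245.
1/(A₁E₁) + 1/(A₂E₂) = 1/(2325×69×10³) + 1/(1475×46×10³) = 2.097×10⁻⁸ N⁻¹.
So P = 0.000245 / 2.097×10⁻⁸ = 11.68 kN.
σ_{aluminium} = P/A₁ = 11680/2325 = 5.025 MPa, compressive.

σ ≈ 5.02 MPa (compressive)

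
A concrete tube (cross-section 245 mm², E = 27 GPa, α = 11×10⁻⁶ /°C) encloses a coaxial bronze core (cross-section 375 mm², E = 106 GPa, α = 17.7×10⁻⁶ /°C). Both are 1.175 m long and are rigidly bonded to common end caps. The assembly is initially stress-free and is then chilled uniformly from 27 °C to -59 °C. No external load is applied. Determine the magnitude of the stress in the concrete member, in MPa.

Equilibrium of a rigid end plate with no external load gives equal and opposite internal forces ±P in the two members. Since α_{bronze} > α_{concrete}, cooling drives the bronze into tension and the concrete into compression.
Equating the net (thermal + elastic) strains gives |α₁ − α₂|·ΔT = P·[1/(A₁E₁) + 1/(A₂E₂)].
|α₁ − α₂|·ΔT = 6.7×10⁻⁶ × 86 = 0.0005762.
1/(A₁E₁) + 1/(A₂E₂) = 1/(245×27×10³) + 1/(375×106×10³) = 1.763×10⁻⁷ N⁻¹.
P = 0.0005762 / 1.763×10⁻⁷ = 3268 N = 3.268 kN.
σ_{concrete} = P/A₁ = 3268/245 = 13.34 MPa, compressive.

σ ≈ 13.3 MPa (compressive)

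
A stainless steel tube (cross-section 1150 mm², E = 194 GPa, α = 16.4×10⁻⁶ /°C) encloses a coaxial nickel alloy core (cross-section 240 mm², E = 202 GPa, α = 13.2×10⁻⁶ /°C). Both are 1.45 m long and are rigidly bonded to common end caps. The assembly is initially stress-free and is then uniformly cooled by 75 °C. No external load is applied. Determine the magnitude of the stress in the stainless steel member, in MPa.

σ ≈ 8.31 MPa (tensile)

Equilibrium of a rigid end plate with no external load gives equal and opposite internal forces ±P in the two members. Since α_{stainless steel} > α_{nickel alloy}, cooling drives the stainless steel into tension and the nickel alloy into compression.
Compatibility of the two members (thermal + elastic change equal): (α₁ − α₂)ΔT = P·[1/(A₁E₁) + 1/(A₂E₂)].
|α₁ − α₂|·ΔT = 3.2×10⁻⁶ × 75 = 0.00024.
1/(A₁E₁) + 1/(A₂E₂) = 1/(1150×194×10³) + 1/(240×202×10³) = 2.511×10⁻⁸ N⁻¹.
So P = 0.00024 / 2.511×10⁻⁸ = 9.558 kN.
σ_{stainless steel} = P/A₁ = 9558/1150 = 8.311 MPa, tensile.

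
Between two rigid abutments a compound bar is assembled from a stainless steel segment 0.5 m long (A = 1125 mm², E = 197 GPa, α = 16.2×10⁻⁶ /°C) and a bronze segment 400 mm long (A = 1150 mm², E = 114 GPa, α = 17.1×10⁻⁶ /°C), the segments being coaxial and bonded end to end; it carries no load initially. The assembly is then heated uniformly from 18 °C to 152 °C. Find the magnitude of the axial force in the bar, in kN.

If the supports were absent, the total length change would be Σ αᵢΔT Lᵢ = 16.2×10⁻⁶×134×500 + 17.1×10⁻⁶×134×400 = 2.002 mm.
The walls prevent any net length change, so an axial force P (same in every segment) develops. Compatibility: P · Σ Lᵢ/(AᵢEᵢ) = δ_free.
Σ Lᵢ/(AᵢEᵢ) = 500/(1125×197×10³) + 400/(1150×114×10³) = 5.307×10⁻⁶ mm/N.
P = 2.002 / 5.307×10⁻⁶ = 377200 N = 377.2 kN, compressive.

P ≈ 377 kN (compressive)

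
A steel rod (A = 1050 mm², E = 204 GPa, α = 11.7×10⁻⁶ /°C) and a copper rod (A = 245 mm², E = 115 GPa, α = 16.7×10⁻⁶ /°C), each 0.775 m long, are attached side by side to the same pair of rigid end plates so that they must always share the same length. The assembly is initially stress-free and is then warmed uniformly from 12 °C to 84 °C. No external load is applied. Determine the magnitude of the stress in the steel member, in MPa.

σ ≈ 8.54 MPa (tensile)

Equilibrium of a rigid end plate with no external load gives equal and opposite internal forces ±P in the two members. Since α_{copper} > α_{steel}, heating drives the copper into compression and the steel into tension.
Setting the final lengths equal and cancelling L: (α₁ − α₂)ΔT = P/(A₁E₁) + P/(A₂E₂).
|α₁ − α₂|·ΔT = 5×10⁻⁶ × 72 = 0.00036.
1/(A₁E₁) + 1/(A₂E₂) = 1/(1050×204×10³) + 1/(245×115×10³) = 4.016×10⁻⁸ N⁻¹.
So P = 0.00036 / 4.016×10⁻⁸ = 8.964 kN.
σ_{steel} = P/A₁ = 8964/1050 = 8.537 MPa, tensile.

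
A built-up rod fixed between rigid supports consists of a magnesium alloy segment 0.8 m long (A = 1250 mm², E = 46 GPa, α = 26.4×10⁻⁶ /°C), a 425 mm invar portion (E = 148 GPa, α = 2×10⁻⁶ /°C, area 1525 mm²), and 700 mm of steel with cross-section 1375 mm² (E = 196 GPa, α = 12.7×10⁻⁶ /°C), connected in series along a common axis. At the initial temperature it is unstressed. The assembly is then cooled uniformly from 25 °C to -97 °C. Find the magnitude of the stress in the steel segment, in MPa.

With the walls removed the bar would change length by δ_free = Σ αᵢΔT Lᵢ = 26.4×10⁻⁶×122×800 + 2×10⁻⁶×122×425 + 12.7×10⁻⁶×122×700 = 3.765 mm.
The walls prevent any net length change, so an axial force P (same in every segment) develops. Compatibility: P · Σ Lᵢ/(AᵢEᵢ) = δ_free.
Σ Lᵢ/(AᵢEᵢ) = 800/(1250×46×10³) + 425/(1525×148×10³) + 700/(1375×196×10³) = 1.839×10⁻⁵ mm/N.
P = 3.765 / 1.839×10⁻⁵ = 204700 N = 204.7 kN, tensile.
σ_{steel} = P / A = 204700 / 1375 = 148.9 MPa.

σ ≈ 149 MPa (tensile)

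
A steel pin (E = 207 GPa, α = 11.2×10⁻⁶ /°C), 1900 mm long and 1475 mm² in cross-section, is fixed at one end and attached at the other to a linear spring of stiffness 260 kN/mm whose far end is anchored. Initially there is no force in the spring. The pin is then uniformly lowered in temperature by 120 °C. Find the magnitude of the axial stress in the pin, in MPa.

The unrestrained thermal change is αΔT L = 11.2×10⁻⁶ × 120 × 1900 = 2.554 mm.
Let P be the tensile force in the spring. The pin extends elastically by PL/(AE) and the spring stretches by P/k; together these equal δ_free.
P [ L/(AE) + 1/k ] = δ_free → P [ 1900/(1475×207×10³) + 1/(260×10³) ] = 2.554.
P = 2.554 / 1.007×10⁻⁵ = 253600 N.
σ = P/A = 253600/1475 = 171.9 MPa.

σ ≈ 172 MPa (tensile)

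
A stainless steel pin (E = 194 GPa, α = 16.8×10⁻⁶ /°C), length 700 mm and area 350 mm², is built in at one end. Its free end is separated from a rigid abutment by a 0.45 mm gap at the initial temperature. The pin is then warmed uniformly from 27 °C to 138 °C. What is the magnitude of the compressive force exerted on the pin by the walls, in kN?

P ≈ 83 kN

Unrestrained expansion: δ_free = αΔT L = 16.8×10⁻⁶ × 111 × 700 = 1.305 mm.
The gap closes (δ_free > 0.45 mm) and the wall then resists a further 1.305 − 0.45 = 0.8554 mm of expansion.
So σ = E(δ_free − g)/L = 194×10³ × 0.8554/700 = 237.1 MPa.
P = σA = 237.1 × 350 = 82.97 kN.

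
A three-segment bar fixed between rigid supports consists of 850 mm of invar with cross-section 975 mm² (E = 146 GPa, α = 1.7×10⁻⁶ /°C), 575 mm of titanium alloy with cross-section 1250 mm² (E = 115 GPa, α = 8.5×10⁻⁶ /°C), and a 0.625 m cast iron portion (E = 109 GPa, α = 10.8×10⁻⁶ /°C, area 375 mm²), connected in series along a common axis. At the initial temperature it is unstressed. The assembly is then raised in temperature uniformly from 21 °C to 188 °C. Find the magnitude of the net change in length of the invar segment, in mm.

Free thermal expansion of the whole bar: Σ αᵢΔT Lᵢ = 1.7×10⁻⁶×167×850 + 8.5×10⁻⁶×167×575 + 10.8×10⁻⁶×167×625 = 2.185 mm.
Since the ends are fixed, an axial force P builds up, equal in every segment, with P · Σ Lᵢ/(AᵢEᵢ) = δ_free.
Σ Lᵢ/(AᵢEᵢ) = 850/(975×146×10³) + 575/(1250×115×10³) + 625/(375×109×10³) = 2.526×10⁻⁵ mm/N.
So P = 2.185 / 2.526×10⁻⁵ = 86.49 kN, compressive.
For the invar segment, free thermal change = 1.7×10⁻⁶×167×850 = 0.2413 mm and elastic change from P = 86490×850/(975×146×10³) = 0.5164 mm; these oppose, so the net change is 0.275 mm (segment shortens).

|ΔL| ≈ 0.275 mm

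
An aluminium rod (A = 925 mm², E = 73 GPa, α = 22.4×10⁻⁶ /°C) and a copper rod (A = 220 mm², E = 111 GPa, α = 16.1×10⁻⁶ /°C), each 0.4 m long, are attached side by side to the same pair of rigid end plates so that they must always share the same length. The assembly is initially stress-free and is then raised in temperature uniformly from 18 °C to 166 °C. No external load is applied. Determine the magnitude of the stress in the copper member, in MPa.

The aluminium has the larger α, so on heating it would change length more than the copper if both were free. The rigid plates force a common final length, so the aluminium is put into compression and the copper into tension, with equal and opposite forces P (no external load).
Setting the final lengths equal and cancelling L: (α₁ − α₂)ΔT = P/(A₁E₁) + P/(A₂E₂).
|α₁ − α₂|·ΔT = 6.3×10⁻⁶ × 148 = 0.0009324.
1/(A₁E₁) + 1/(A₂E₂) = 1/(925×73×10³) + 1/(220×111×10³) = 5.576×10⁻⁸ N⁻¹.
So P = 0.0009324 / 5.576×10⁻⁸ = 16.72 kN.
σ_{copper} = P/A₂ = 16720/220 = 76.01 MPa, tensile.

σ ≈ 76 MPa (tensile)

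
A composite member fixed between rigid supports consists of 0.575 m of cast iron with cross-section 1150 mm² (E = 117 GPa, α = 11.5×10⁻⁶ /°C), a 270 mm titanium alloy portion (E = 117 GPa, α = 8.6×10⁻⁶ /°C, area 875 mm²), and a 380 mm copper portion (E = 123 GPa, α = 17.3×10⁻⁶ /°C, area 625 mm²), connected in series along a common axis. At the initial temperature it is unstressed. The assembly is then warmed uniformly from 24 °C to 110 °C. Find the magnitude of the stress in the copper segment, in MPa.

σ ≈ 180 MPa (compressive)

If the supports were absent, the total length change would be Σ αᵢΔT Lᵢ = 11.5×10⁻⁶×86×575 + 8.6×10⁻⁶×86×270 + 17.3×10⁻⁶×86×380 = 1.334 mm.
Since the ends are fixed, an axial force P builds up, equal in every segment, with P · Σ Lᵢ/(AᵢEᵢ) = δ_free.
Σ Lᵢ/(AᵢEᵢ) = 575/(1150×117×10³) + 270/(875×117×10³) + 380/(625×123×10³) = 1.185×10⁻⁵ mm/N.
Hence P = δ_free / Σ(L/AE) = 1.334/1.185×10⁻⁵ = 112.5 kN (compressive).
σ_{copper} = P / A = 112500 / 625 = 180 MPa.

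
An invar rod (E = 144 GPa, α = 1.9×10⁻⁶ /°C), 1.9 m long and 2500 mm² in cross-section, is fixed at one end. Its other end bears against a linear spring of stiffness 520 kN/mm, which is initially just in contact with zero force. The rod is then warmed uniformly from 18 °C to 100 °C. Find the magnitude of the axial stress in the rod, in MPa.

σ ≈ 16.4 MPa (compressive)

If the spring were absent the rod would lengthen by αΔT L = 1.9×10⁻⁶ × 82 × 1900 = 0.296 mm.
Let P be the compressive force at the spring. The rod shortens elastically by PL/(AE) and the spring compresses by P/k; together these equal δ_free.
So P = δ_free / [L/(AE) + 1/k] = 0.296 / [ 1900/(2500×144×10³) + 1/(520×10³) ].
P = 0.296 / 7.201×10⁻⁶ = 41110 N.
σ = P/A = 41110/2500 = 16.44 MPa.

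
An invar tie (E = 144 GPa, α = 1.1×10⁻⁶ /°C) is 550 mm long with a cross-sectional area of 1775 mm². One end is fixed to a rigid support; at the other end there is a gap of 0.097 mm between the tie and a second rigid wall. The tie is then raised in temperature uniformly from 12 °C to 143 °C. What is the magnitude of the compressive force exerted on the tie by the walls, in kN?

P ≈ 0 kN

Free thermal elongation = αΔT L = 1.1×10⁻⁶ × 131 × 550 = 0.07926 mm.
This is smaller than the 0.097 mm clearance, so the tie expands freely without reaching the stop — the stress is zero.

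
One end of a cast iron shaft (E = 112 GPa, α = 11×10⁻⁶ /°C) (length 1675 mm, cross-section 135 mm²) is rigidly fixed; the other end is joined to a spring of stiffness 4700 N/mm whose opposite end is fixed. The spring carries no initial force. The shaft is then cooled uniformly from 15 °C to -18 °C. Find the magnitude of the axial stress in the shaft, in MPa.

The unrestrained thermal change is αΔT L = 11×10⁻⁶ × 33 × 1675 = 0.608 mm.
Let P be the tensile force in the spring. The shaft extends elastically by PL/(AE) and the spring stretches by P/k; together these equal δ_free.
P [ L/(AE) + 1/k ] = δ_free → P [ 1675/(135×112×10³) + 1/(4700) ] = 0.608.
P = 0.608 / 0.0003235 = 1879 N.
σ = P/A = 1879/135 = 13.92 MPa.

σ ≈ 13.9 MPa (tensile)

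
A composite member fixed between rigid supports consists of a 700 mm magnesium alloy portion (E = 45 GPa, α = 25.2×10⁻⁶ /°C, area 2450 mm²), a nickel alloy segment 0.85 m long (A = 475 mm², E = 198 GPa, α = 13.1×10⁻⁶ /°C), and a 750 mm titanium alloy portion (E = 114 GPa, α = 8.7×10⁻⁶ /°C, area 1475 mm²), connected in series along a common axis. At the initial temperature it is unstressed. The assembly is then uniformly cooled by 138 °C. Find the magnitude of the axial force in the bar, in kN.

Free thermal contraction of the whole bar: Σ αᵢΔT Lᵢ = 25.2×10⁻⁶×138×700 + 13.1×10⁻⁶×138×850 + 8.7×10⁻⁶×138×750 = 4.871 mm.
The walls prevent any net length change, so an axial force P (same in every segment) develops. Compatibility: P · Σ Lᵢ/(AᵢEᵢ) = δ_free.
Σ Lᵢ/(AᵢEᵢ) = 700/(2450×45×10³) + 850/(475×198×10³) + 750/(1475×114×10³) = 1.985×10⁻⁵ mm/N.
P = 4.871 / 1.985×10⁻⁵ = 245400 N = 245.4 kN, tensile.

P ≈ 245 kN (tensile)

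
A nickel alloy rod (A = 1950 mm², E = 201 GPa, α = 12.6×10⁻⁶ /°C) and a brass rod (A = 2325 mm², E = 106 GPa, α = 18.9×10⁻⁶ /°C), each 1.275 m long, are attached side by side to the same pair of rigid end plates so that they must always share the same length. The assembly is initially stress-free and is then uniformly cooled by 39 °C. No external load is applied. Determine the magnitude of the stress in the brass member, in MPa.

The brass has the larger α, so on cooling it would change length more than the nickel alloy if both were free. The rigid plates force a common final length, so the brass is put into tension and the nickel alloy into compression, with equal and opposite forces P (no external load).
Equating the net (thermal + elastic) strains gives |α₁ − α₂|·ΔT = P·[1/(A₁E₁) + 1/(A₂E₂)].
|α₁ − α₂|·ΔT = 6.3×10⁻⁶ × 39 = 0.0002457.
1/(A₁E₁) + 1/(A₂E₂) = 1/(1950×201×10³) + 1/(2325×106×10³) = 6.609×10⁻⁹ N⁻¹.
P = 0.0002457 / 6.609×10⁻⁹ = 37180 N = 37.18 kN.
σ_{brass} = P/A₂ = 37180/2325 = 15.99 MPa, tensile.

σ ≈ 16 MPa (tensile)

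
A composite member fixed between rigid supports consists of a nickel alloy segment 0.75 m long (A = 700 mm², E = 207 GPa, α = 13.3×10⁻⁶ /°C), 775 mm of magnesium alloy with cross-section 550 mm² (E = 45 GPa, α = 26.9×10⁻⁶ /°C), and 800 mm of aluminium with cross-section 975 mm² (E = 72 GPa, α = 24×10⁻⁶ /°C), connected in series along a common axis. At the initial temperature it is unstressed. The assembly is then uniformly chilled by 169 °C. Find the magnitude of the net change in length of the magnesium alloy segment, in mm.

|ΔL| ≈ 2 mm

With the walls removed the bar would change length by δ_free = Σ αᵢΔT Lᵢ = 13.3×10⁻⁶×169×750 + 26.9×10⁻⁶×169×775 + 24×10⁻⁶×169×800 = 8.454 mm.
The rigid supports impose zero overall length change; the single axial force P common to all segments must satisfy P Σ Lᵢ/(AᵢEᵢ) = δ_free.
The series flexibility is Σ Lᵢ/(AᵢEᵢ) = 750/(700×207×10³) + 775/(550×45×10³) + 800/(975×72×10³) = 4.789×10⁻⁵ mm/N.
So P = 8.454 / 4.789×10⁻⁵ = 176.5 kN, tensile.
For the magnesium alloy segment, free thermal change = 26.9×10⁻⁶×169×775 = 3.523 mm and elastic change from P = 176500×775/(550×45×10³) = 5.528 mm; these oppose, so the net change is 2 mm (segment lengthens).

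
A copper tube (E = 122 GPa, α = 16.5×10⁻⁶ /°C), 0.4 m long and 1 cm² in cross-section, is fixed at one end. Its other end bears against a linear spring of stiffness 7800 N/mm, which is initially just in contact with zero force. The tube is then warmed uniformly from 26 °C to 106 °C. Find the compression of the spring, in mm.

The unrestrained thermal change is αΔT L = 16.5×10⁻⁶ × 80 × 400 = 0.528 mm.
With a force P in the spring, the elastic change of the tube is PL/(AE) and that of the spring is P/k; compatibility requires their sum to equal δ_free.
P [ L/(AE) + 1/k ] = δ_free → P [ 400/(100×122×10³) + 1/(7800) ] = 0.528.
P = 0.528 / 0.000161 = 3280 N.
Spring compression = P/k = 3280/(7800) = 0.4205 mm.

δ ≈ 0.42 mm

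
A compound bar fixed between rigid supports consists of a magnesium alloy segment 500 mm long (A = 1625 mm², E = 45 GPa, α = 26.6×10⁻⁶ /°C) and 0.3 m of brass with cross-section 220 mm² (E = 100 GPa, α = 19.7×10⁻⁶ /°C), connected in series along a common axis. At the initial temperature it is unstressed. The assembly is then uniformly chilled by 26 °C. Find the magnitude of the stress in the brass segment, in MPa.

σ ≈ 111 MPa (tensile)

Free thermal contraction of the whole bar: Σ αᵢΔT Lᵢ = 26.6×10⁻⁶×26×500 + 19.7×10⁻⁶×26×300 = 0.4995 mm.
The walls prevent any net length change, so an axial force P (same in every segment) develops. Compatibility: P · Σ Lᵢ/(AᵢEᵢ) = δ_free.
The series flexibility is Σ Lᵢ/(AᵢEᵢ) = 500/(1625×45×10³) + 300/(220×100×10³) = 2.047×10⁻⁵ mm/N.
Hence P = δ_free / Σ(L/AE) = 0.4995/2.047×10⁻⁵ = 24.39 kN (tensile).
σ_{brass} = P / A = 24390 / 220 = 110.9 MPa.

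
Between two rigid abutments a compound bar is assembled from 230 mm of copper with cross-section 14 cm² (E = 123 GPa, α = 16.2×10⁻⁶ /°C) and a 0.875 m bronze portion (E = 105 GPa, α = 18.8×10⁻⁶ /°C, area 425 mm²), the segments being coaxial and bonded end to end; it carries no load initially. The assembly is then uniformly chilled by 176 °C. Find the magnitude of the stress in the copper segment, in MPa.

σ ≈ 121 MPa (tensile)

Free thermal contraction of the whole bar: Σ αᵢΔT Lᵢ = 16.2×10⁻⁶×176×230 + 18.8×10⁻⁶×176×875 = 3.551 mm.
Since the ends are fixed, an axial force P builds up, equal in every segment, with P · Σ Lᵢ/(AᵢEᵢ) = δ_free.
Σ Lᵢ/(AᵢEᵢ) = 230/(1400×123×10³) + 875/(425×105×10³) = 2.094×10⁻⁵ mm/N.
Hence P = δ_free / Σ(L/AE) = 3.551/2.094×10⁻⁵ = 169.6 kN (tensile).
σ_{copper} = P / A = 169600 / 1400 = 121.1 MPa.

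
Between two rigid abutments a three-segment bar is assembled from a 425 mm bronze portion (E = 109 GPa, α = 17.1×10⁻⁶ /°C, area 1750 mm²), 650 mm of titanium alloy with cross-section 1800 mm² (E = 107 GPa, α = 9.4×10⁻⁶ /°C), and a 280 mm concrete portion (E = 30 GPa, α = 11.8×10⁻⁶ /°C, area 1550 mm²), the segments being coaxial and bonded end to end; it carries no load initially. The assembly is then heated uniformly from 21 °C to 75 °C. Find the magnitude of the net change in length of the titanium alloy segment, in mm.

Free thermal expansion of the whole bar: Σ αᵢΔT Lᵢ = 17.1×10⁻⁶×54×425 + 9.4×10⁻⁶×54×650 + 11.8×10⁻⁶×54×280 = 0.9008 mm.
The rigid supports impose zero overall length change; the single axial force P common to all segments must satisfy P Σ Lᵢ/(AᵢEᵢ) = δ_free.
Σ Lᵢ/(AᵢEᵢ) = 425/(1750×109×10³) + 650/(1800×107×10³) + 280/(1550×30×10³) = 1.162×10⁻⁵ mm/N.
So P = 0.9008 / 1.162×10⁻⁵ = 77.49 kN, compressive.
For the titanium alloy segment, free thermal change = 9.4×10⁻⁶×54×650 = 0.3299 mm and elastic change from P = 77490×650/(1800×107×10³) = 0.2615 mm; these oppose, so the net change is 0.0684 mm (segment lengthens).

|ΔL| ≈ 0.0684 mm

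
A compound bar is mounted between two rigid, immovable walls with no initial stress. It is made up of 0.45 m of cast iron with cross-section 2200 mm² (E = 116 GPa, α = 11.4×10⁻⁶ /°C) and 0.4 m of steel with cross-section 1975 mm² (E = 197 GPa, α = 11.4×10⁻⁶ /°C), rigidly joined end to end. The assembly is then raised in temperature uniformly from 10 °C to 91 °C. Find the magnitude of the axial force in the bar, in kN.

P ≈ 281 kN (compressive)

If the supports were absent, the total length change would be Σ αᵢΔT Lᵢ = 11.4×10⁻⁶×81×450 + 11.4×10⁻⁶×81×400 = 0.7849 mm.
The rigid supports impose zero overall length change; the single axial force P common to all segments must satisfy P Σ Lᵢ/(AᵢEᵢ) = δ_free.
Σ Lᵢ/(AᵢEᵢ) = 450/(2200×116×10³) + 400/(1975×197×10³) = 2.791×10⁻⁶ mm/N.
P = 0.7849 / 2.791×10⁻⁶ = 281200 N = 281.2 kN, compressive.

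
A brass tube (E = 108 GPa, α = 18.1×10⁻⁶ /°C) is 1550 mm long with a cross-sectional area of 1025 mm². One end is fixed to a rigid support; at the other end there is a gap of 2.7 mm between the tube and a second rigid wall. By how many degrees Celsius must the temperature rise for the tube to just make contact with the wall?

ΔT ≈ 96.2 °C

The gap closes when αΔT L = 2.7 mm, since the tube is still unstressed at that instant.
ΔT = 2.7 / (18.1×10⁻⁶ × 1550) = 96.24 °C.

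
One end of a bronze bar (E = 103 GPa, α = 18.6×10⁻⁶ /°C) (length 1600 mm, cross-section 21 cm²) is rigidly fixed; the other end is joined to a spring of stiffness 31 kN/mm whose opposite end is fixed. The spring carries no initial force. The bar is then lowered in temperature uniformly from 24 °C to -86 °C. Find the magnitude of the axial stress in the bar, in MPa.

If the spring were absent the bar would shorten by αΔT L = 18.6×10⁻⁶ × 110 × 1600 = 3.274 mm.
Let P be the tensile force in the spring. The bar extends elastically by PL/(AE) and the spring stretches by P/k; together these equal δ_free.
P [ L/(AE) + 1/k ] = δ_free → P [ 1600/(2100×103×10³) + 1/(31×10³) ] = 3.274.
P = 3.274 / 3.966×10⁻⁵ = 82550 N.
σ = P/A = 82550/2100 = 39.31 MPa.

σ ≈ 39.3 MPa (tensile)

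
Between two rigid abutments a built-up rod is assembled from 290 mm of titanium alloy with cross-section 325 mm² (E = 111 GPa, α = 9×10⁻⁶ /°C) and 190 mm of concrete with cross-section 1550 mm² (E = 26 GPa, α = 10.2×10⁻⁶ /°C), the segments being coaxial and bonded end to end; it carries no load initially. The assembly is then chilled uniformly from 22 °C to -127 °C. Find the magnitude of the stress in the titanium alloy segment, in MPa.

σ ≈ 163 MPa (tensile)

If the supports were absent, the total length change would be Σ αᵢΔT Lᵢ = 9×10⁻⁶×149×290 + 10.2×10⁻⁶×149×190 = 0.6777 mm.
The walls prevent any net length change, so an axial force P (same in every segment) develops. Compatibility: P · Σ Lᵢ/(AᵢEᵢ) = δ_free.
Σ Lᵢ/(AᵢEᵢ) = 290/(325×111×10³) + 190/(1550×26×10³) = 1.275×10⁻⁵ mm/N.
Hence P = δ_free / Σ(L/AE) = 0.6777/1.275×10⁻⁵ = 53.13 kN (tensile).
σ_{titanium alloy} = P / A = 53130 / 325 = 163.5 MPa.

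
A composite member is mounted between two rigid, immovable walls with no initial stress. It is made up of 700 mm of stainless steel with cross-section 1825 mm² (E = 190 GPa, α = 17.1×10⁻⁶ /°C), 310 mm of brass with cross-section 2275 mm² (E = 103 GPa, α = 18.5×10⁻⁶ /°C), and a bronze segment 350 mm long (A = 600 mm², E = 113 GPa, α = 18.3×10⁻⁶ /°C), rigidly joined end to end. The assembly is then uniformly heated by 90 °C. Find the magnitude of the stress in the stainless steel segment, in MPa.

Free thermal expansion of the whole bar: Σ αᵢΔT Lᵢ = 17.1×10⁻⁶×90×700 + 18.5×10⁻⁶×90×310 + 18.3×10⁻⁶×90×350 = 2.17 mm.
The walls prevent any net length change, so an axial force P (same in every segment) develops. Compatibility: P · Σ Lᵢ/(AᵢEᵢ) = δ_free.
The series flexibility is Σ Lᵢ/(AᵢEᵢ) = 700/(1825×190×10³) + 310/(2275×103×10³) + 350/(600×113×10³) = 8.504×10⁻⁶ mm/N.
Hence P = δ_free / Σ(L/AE) = 2.17/8.504×10⁻⁶ = 255.2 kN (compressive).
σ_{stainless steel} = P / A = 255200 / 1825 = 139.8 MPa.

σ ≈ 140 MPa (compressive)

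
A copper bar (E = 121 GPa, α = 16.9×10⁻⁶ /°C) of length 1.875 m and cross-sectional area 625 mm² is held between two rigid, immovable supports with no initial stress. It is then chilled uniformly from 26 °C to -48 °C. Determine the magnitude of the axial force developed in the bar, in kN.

P ≈ 94.6 kN (tensile)

With zero net strain, σ = E·αΔT = 121 GPa × 16.9×10⁻⁶ × 74 = 151.3 MPa.
Then P = σA = 151.3 × 625 mm² = 94.58 kN, tensile.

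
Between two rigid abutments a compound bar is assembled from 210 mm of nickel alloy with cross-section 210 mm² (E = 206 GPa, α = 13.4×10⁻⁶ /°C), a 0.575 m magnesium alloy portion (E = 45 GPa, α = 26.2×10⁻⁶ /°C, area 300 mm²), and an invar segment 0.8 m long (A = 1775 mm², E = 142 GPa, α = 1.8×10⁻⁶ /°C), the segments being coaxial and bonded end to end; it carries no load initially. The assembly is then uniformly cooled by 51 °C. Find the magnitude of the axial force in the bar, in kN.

P ≈ 19.5 kN (tensile)

With the walls removed the bar would change length by δ_free = Σ αᵢΔT Lᵢ = 13.4×10⁻⁶×51×210 + 26.2×10⁻⁶×51×575 + 1.8×10⁻⁶×51×800 = 0.9853 mm.
Since the ends are fixed, an axial force P builds up, equal in every segment, with P · Σ Lᵢ/(AᵢEᵢ) = δ_free.
The series flexibility is Σ Lᵢ/(AᵢEᵢ) = 210/(210×206×10³) + 575/(300×45×10³) + 800/(1775×142×10³) = 5.062×10⁻⁵ mm/N.
P = 0.9853 / 5.062×10⁻⁵ = 19460 N = 19.46 kN, tensile.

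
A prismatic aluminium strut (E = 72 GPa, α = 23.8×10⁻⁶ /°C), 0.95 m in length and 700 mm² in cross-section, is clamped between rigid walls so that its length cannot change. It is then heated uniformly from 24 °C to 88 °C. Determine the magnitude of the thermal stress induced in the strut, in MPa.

σ ≈ 110 MPa (compressive)

With length fixed, the mechanical strain must cancel the thermal strain αΔT = 23.8×10⁻⁶ × 64 = 1523.2×10⁻⁶.
Hence σ = E·αΔT = 72×10³ × 1523.2×10⁻⁶ = 109.7 MPa, compressive.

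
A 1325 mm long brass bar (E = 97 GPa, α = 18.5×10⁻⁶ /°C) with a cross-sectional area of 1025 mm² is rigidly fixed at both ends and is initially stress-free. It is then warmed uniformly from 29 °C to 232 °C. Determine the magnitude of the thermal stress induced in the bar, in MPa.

σ ≈ 364 MPa (compressive)

The supports are rigid, so the total axial strain is zero. The restrained thermal strain is ε = αΔT = 18.5×10⁻⁶ × 203 = 3755.5×10⁻⁶.
σ = EαΔT = 97×10³ × 18.5×10⁻⁶ × 203 = 364.3 MPa (compressive; the bar is trying to expand).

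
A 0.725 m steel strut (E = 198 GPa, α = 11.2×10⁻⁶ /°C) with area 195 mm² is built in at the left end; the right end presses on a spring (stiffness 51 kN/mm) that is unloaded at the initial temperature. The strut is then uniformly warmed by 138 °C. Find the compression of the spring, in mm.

δ ≈ 0.572 mm

The unrestrained thermal change is αΔT L = 11.2×10⁻⁶ × 138 × 725 = 1.121 mm.
With a force P in the spring, the elastic change of the strut is PL/(AE) and that of the spring is P/k; compatibility requires their sum to equal δ_free.
So P = δ_free / [L/(AE) + 1/k] = 1.121 / [ 725/(195×198×10³) + 1/(51×10³) ].
P = 1.121 / 3.839×10⁻⁵ = 29190 N.
Spring compression = P/k = 29190/(51×10³) = 0.5724 mm.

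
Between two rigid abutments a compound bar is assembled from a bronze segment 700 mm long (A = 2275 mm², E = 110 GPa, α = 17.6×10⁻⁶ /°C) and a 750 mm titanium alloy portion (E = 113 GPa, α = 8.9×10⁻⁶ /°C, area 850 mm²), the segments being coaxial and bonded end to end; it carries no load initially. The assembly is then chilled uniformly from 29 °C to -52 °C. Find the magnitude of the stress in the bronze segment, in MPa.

If the supports were absent, the total length change would be Σ αᵢΔT Lᵢ = 17.6×10⁻⁶×81×700 + 8.9×10⁻⁶×81×750 = 1.539 mm.
The walls prevent any net length change, so an axial force P (same in every segment) develops. Compatibility: P · Σ Lᵢ/(AᵢEᵢ) = δ_free.
Σ Lᵢ/(AᵢEᵢ) = 700/(2275×110×10³) + 750/(850×113×10³) = 1.061×10⁻⁵ mm/N.
Hence P = δ_free / Σ(L/AE) = 1.539/1.061×10⁻⁵ = 145.1 kN (tensile).
σ_{bronze} = P / A = 145100 / 2275 = 63.77 MPa.

σ ≈ 63.8 MPa (tensile)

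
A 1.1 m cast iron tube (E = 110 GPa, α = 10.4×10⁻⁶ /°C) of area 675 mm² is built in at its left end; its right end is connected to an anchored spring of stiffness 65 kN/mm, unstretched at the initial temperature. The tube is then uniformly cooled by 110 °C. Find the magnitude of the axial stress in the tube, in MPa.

Free thermal contraction: δ_free = αΔT L = 10.4×10⁻⁶ × 110 × 1100 = 1.258 mm.
With a force P in the spring, the elastic change of the tube is PL/(AE) and that of the spring is P/k; compatibility requires their sum to equal δ_free.
So P = δ_free / [L/(AE) + 1/k] = 1.258 / [ 1100/(675×110×10³) + 1/(65×10³) ].
P = 1.258 / 3.02×10⁻⁵ = 41670 N.
σ = P/A = 41670/675 = 61.73 MPa.

σ ≈ 61.7 MPa (tensile)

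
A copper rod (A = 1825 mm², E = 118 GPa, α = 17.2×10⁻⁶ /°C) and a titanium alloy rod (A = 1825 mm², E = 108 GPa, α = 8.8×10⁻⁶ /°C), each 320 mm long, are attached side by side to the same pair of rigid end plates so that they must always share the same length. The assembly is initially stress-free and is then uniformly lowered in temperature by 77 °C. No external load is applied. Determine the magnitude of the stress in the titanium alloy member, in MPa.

σ ≈ 36.5 MPa (compressive)

The copper has the larger α, so on cooling it would change length more than the titanium alloy if both were free. The rigid plates force a common final length, so the copper is put into tension and the titanium alloy into compression, with equal and opposite forces P (no external load).
Equating the net (thermal + elastic) strains gives |α₁ − α₂|·ΔT = P·[1/(A₁E₁) + 1/(A₂E₂)].
|α₁ − α₂|·ΔT = 8.4×10⁻⁶ × 77 = 0.0006468.
1/(A₁E₁) + 1/(A₂E₂) = 1/(1825×118×10³) + 1/(1825×108×10³) = 9.717×10⁻⁹ N⁻¹.
So P = 0.0006468 / 9.717×10⁻⁹ = 66.56 kN.
σ_{titanium alloy} = P/A₂ = 66560/1825 = 36.47 MPa, compressive.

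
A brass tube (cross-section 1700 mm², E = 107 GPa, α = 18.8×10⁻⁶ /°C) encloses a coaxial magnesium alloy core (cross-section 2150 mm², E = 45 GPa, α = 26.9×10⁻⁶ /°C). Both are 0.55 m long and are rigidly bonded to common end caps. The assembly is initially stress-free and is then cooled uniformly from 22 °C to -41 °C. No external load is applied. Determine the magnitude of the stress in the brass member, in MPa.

σ ≈ 19 MPa (compressive)

Both members must finish at the same length. With the larger α, the magnesium alloy tends to over-contract; the plates restrain it, putting the magnesium alloy in tension and the brass in compression. With no external load the two internal forces are equal and opposite, magnitude P.
Setting the final lengths equal and cancelling L: (α₁ − α₂)ΔT = P/(A₁E₁) + P/(A₂E₂).
|α₁ − α₂|·ΔT = 8.1×10⁻⁶ × 63 = 0.0005103.
1/(A₁E₁) + 1/(A₂E₂) = 1/(1700×107×10³) + 1/(2150×45×10³) = 1.583×10⁻⁸ N⁻¹.
So P = 0.0005103 / 1.583×10⁻⁸ = 32.23 kN.
σ_{brass} = P/A₁ = 32230/1700 = 18.96 MPa, compressive.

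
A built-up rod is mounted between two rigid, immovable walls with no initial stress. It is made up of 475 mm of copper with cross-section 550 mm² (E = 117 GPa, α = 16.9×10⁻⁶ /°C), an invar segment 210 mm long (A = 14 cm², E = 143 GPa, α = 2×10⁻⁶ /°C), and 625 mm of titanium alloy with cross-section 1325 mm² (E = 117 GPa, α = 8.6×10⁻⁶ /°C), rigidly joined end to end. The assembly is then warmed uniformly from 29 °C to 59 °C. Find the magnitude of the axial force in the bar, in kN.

Free thermal expansion of the whole bar: Σ αᵢΔT Lᵢ = 16.9×10⁻⁶×30×475 + 2×10⁻⁶×30×210 + 8.6×10⁻⁶×30×625 = 0.4147 mm.
The walls prevent any net length change, so an axial force P (same in every segment) develops. Compatibility: P · Σ Lᵢ/(AᵢEᵢ) = δ_free.
Σ Lᵢ/(AᵢEᵢ) = 475/(550×117×10³) + 210/(1400×143×10³) + 625/(1325×117×10³) = 1.246×10⁻⁵ mm/N.
P = 0.4147 / 1.246×10⁻⁵ = 33270 N = 33.27 kN, compressive.

P ≈ 33.3 kN (compressive)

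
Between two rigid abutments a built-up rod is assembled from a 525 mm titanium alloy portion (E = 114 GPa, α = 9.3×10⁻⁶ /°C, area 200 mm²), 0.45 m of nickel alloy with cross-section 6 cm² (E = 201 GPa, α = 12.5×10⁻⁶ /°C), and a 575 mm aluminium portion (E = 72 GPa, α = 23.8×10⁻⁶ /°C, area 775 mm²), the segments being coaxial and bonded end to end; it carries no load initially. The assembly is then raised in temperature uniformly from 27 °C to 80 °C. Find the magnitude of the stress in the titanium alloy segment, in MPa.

Free thermal expansion of the whole bar: Σ αᵢΔT Lᵢ = 9.3×10⁻⁶×53×525 + 12.5×10⁻⁶×53×450 + 23.8×10⁻⁶×53×575 = 1.282 mm.
The walls prevent any net length change, so an axial force P (same in every segment) develops. Compatibility: P · Σ Lᵢ/(AᵢEᵢ) = δ_free.
The series flexibility is Σ Lᵢ/(AᵢEᵢ) = 525/(200×114×10³) + 450/(600×201×10³) + 575/(775×72×10³) = 3.706×10⁻⁵ mm/N.
So P = 1.282 / 3.706×10⁻⁵ = 34.6 kN, compressive.
σ_{titanium alloy} = P / A = 34600 / 200 = 173 MPa.

σ ≈ 173 MPa (compressive)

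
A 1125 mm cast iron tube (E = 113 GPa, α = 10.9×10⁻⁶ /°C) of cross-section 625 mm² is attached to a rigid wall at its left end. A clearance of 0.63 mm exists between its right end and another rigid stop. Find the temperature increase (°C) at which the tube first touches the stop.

ΔT ≈ 51.4 °C

The gap closes when αΔT L = 0.63 mm, since the tube is still unstressed at that instant.
So ΔT = g/(αL) = 0.63/(10.9×10⁻⁶ × 1125) = 51.38 °C.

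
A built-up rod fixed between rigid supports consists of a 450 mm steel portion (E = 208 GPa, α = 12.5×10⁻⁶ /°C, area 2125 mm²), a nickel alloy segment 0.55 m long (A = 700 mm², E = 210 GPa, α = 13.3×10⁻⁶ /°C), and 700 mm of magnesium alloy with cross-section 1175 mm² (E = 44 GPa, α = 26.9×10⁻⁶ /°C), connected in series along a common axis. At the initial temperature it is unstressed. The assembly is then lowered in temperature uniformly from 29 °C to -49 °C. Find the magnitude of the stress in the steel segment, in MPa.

Free thermal contraction of the whole bar: Σ αᵢΔT Lᵢ = 12.5×10⁻⁶×78×450 + 13.3×10⁻⁶×78×550 + 26.9×10⁻⁶×78×700 = 2.478 mm.
The walls prevent any net length change, so an axial force P (same in every segment) develops. Compatibility: P · Σ Lᵢ/(AᵢEᵢ) = δ_free.
The series flexibility is Σ Lᵢ/(AᵢEᵢ) = 450/(2125×208×10³) + 550/(700×210×10³) + 700/(1175×44×10³) = 1.83×10⁻⁵ mm/N.
Hence P = δ_free / Σ(L/AE) = 2.478/1.83×10⁻⁵ = 135.4 kN (tensile).
σ_{steel} = P / A = 135400 / 2125 = 63.73 MPa.

σ ≈ 63.7 MPa (tensile)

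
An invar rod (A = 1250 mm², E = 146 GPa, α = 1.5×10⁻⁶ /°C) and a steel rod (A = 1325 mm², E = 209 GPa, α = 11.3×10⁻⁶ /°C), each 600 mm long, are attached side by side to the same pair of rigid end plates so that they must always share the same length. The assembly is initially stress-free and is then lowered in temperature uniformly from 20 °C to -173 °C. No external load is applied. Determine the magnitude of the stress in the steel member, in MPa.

σ ≈ 157 MPa (tensile)

Equilibrium of a rigid end plate with no external load gives equal and opposite internal forces ±P in the two members. Since α_{steel} > α_{invar}, cooling drives the steel into tension and the invar into compression.
Setting the final lengths equal and cancelling L: (α₁ − α₂)ΔT = P/(A₁E₁) + P/(A₂E₂).
|α₁ − α₂|·ΔT = 9.8×10⁻⁶ × 193 = 0.001891.
1/(A₁E₁) + 1/(A₂E₂) = 1/(1250×146×10³) + 1/(1325×209×10³) = 9.091×10⁻⁹ N⁻¹.
P = 0.001891 / 9.091×10⁻⁹ = 208100 N = 208.1 kN.
σ_{steel} = P/A₂ = 208100/1325 = 157 MPa, tensile.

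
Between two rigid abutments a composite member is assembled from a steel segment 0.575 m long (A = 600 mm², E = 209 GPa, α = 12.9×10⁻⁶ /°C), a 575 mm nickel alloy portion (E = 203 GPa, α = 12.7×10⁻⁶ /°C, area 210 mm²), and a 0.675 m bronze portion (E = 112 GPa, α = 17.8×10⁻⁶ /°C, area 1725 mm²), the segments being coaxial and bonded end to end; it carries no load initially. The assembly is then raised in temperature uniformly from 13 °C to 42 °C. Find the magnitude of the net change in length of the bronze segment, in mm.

Free thermal expansion of the whole bar: Σ αᵢΔT Lᵢ = 12.9×10⁻⁶×29×575 + 12.7×10⁻⁶×29×575 + 17.8×10⁻⁶×29×675 = 0.7753 mm.
The rigid supports impose zero overall length change; the single axial force P common to all segments must satisfy P Σ Lᵢ/(AᵢEᵢ) = δ_free.
Σ Lᵢ/(AᵢEᵢ) = 575/(600×209×10³) + 575/(210×203×10³) + 675/(1725×112×10³) = 2.157×10⁻⁵ mm/N.
Hence P = δ_free / Σ(L/AE) = 0.7753/2.157×10⁻⁵ = 35.95 kN (compressive).
For the bronze segment, free thermal change = 17.8×10⁻⁶×29×675 = 0.3484 mm and elastic change from P = 35950×675/(1725×112×10³) = 0.1256 mm; these oppose, so the net change is 0.223 mm (segment lengthens).

|ΔL| ≈ 0.223 mm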